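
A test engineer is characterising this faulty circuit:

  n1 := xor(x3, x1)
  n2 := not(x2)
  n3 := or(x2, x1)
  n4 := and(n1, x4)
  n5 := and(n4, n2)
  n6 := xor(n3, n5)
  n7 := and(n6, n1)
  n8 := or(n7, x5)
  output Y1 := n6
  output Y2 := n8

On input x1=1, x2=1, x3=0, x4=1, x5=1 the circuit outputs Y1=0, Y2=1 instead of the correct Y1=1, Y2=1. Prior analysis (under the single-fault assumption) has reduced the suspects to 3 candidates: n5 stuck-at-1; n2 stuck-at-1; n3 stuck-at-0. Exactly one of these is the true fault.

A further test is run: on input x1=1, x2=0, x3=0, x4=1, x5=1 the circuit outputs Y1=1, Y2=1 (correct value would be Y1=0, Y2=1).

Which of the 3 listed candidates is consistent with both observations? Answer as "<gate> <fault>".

n3 stuck-at-0

Evaluate each candidate on input x1=1, x2=0, x3=0, x4=1, x5=1:
  n5 stuck-at-1: n1=1, n2=1, n3=1, n4=1, n5=1 [stuck-at-1], n6=0, n7=0, n8=1 → Y1=0, Y2=1 — eliminated
  n2 stuck-at-1: n1=1, n2=1 [stuck-at-1], n3=1, n4=1, n5=1, n6=0, n7=0, n8=1 → Y1=0, Y2=1 — eliminated
  n3 stuck-at-0: n1=1, n2=1, n3=0 [stuck-at-0], n4=1, n5=1, n6=1, n7=1, n8=1 → Y1=1, Y2=1 — matches
Only n3 stuck-at-0 reproduces the observed Y1=1, Y2=1.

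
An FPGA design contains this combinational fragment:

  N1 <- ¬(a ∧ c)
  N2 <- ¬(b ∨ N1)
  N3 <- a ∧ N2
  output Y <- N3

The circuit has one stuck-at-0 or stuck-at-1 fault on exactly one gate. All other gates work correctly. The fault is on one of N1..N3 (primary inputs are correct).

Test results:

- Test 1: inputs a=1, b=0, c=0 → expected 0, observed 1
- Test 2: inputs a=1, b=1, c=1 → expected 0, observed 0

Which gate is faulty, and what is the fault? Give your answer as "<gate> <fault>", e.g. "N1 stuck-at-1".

Fault-free values for test 1 (a=1, b=0, c=0): N1=1, N2=0, N3=0, giving Y=0. Observed 1.
Test 1: faults giving observed 1 are {N1 stuck-at-0, N2 stuck-at-1, N3 stuck-at-1}.
Test 2 (a=1, b=1, c=1): fault-free N1=0, N2=0, N3=0 → 0; observed 0. Eliminates N2 stuck-at-1, N3 stuck-at-1.
Only N1 stuck-at-0 is consistent with every test.

N1 stuck-at-0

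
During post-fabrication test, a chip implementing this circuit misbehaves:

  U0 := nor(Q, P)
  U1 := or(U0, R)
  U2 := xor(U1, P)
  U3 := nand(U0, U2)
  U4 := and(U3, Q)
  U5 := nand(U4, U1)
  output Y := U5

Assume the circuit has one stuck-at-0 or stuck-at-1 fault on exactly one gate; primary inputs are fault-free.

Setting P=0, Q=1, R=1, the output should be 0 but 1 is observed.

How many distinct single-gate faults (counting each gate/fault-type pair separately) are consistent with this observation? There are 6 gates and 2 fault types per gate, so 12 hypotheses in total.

Fault-free: U0=0, U1=1, U2=1, U3=1, U4=1, U5=0 → 0. Observed 1.
  U0 stuck-at-0: output 0 ✗
  U0 stuck-at-1: output 1 ✓
  U1 stuck-at-0: output 1 ✓
  U1 stuck-at-1: output 0 ✗
  U2 stuck-at-0: output 0 ✗
  U2 stuck-at-1: output 0 ✗
  U3 stuck-at-0: output 1 ✓
  U3 stuck-at-1: output 0 ✗
  U4 stuck-at-0: output 1 ✓
  U4 stuck-at-1: output 0 ✗
  U5 stuck-at-0: output 0 ✗
  U5 stuck-at-1: output 1 ✓
Consistent faults: {U0 stuck-at-1, U1 stuck-at-0, U3 stuck-at-0, U4 stuck-at-0, U5 stuck-at-1} — 5 in all.

5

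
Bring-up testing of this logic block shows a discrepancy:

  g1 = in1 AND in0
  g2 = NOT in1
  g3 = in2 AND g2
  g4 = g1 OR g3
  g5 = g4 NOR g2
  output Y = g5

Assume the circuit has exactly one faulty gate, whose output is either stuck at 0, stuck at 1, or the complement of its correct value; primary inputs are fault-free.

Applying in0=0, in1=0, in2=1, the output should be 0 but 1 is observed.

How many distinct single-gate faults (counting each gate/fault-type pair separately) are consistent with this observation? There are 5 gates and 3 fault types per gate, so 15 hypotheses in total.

4

Fault-free: g1=0, g2=1, g3=1, g4=1, g5=0 → 0. Observed 1.
  g1: none of the 3 fault types match ✗
  g2: stuck-at-0, inverted output ✓; others ✗
  g3: none of the 3 fault types match ✗
  g4: none of the 3 fault types match ✗
  g5: stuck-at-1, inverted output ✓; others ✗
Consistent faults: {g2 stuck-at-0, g2 inverted output, g5 stuck-at-1, g5 inverted output} — 4 in all.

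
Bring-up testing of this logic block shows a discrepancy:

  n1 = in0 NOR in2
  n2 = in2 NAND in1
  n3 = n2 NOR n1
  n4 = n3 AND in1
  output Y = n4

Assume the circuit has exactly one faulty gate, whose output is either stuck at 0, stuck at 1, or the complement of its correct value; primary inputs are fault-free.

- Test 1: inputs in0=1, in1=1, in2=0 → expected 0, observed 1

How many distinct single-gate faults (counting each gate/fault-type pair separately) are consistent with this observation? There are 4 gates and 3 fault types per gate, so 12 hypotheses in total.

6

Fault-free: n1=0, n2=1, n3=0, n4=0 → 0. Observed 1.
  n1 stuck-at-0: output 0 ✗
  n1 stuck-at-1: output 0 ✗
  n1 inverted output: output 0 ✗
  n2 stuck-at-0: output 1 ✓
  n2 stuck-at-1: output 0 ✗
  n2 inverted output: output 1 ✓
  n3 stuck-at-0: output 0 ✗
  n3 stuck-at-1: output 1 ✓
  n3 inverted output: output 1 ✓
  n4 stuck-at-0: output 0 ✗
  n4 stuck-at-1: output 1 ✓
  n4 inverted output: output 1 ✓
Consistent faults: {n2 stuck-at-0, n2 inverted output, n3 stuck-at-1, n3 inverted output, n4 stuck-at-1, n4 inverted output} — 6 in all.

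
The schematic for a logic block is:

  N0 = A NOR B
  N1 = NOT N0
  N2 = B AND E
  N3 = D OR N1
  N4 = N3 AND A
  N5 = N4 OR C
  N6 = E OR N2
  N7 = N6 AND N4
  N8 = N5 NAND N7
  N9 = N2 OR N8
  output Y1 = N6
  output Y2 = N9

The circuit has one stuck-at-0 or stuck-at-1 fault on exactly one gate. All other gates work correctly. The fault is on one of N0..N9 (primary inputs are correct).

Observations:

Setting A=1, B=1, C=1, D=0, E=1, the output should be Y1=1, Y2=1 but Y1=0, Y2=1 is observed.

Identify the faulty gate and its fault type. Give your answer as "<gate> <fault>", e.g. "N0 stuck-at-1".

N6 stuck-at-0

Fault-free values for test 1 (A=1, B=1, C=1, D=0, E=1): N0=0, N1=1, N2=1, N3=1, N4=1, N5=1, N6=1, N7=1, N8=0, N9=1, giving Y1=1, Y2=1. Observed Y1=0, Y2=1.
Test 1: faults giving observed Y1=0, Y2=1 are {N6 stuck-at-0}.
Only N6 stuck-at-0 is consistent with every test.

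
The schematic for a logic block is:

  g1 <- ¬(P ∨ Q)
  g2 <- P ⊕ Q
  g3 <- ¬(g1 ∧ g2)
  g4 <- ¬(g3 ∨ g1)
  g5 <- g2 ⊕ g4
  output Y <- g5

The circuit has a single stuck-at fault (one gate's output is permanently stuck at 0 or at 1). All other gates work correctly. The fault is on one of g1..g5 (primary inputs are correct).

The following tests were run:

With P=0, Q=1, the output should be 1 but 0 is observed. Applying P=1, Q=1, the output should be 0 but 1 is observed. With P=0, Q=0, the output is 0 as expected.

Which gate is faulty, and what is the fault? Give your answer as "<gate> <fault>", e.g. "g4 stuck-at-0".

Fault-free values for test 1 (P=0, Q=1): g1=0, g2=1, g3=1, g4=0, g5=1, giving Y=1. Observed 0.
Test 1: faults giving observed 0 are {g2 stuck-at-0, g3 stuck-at-0, g4 stuck-at-1, g5 stuck-at-0}.
Test 2 (P=1, Q=1): fault-free g1=0, g2=0, g3=1, g4=0, g5=0 → 0; observed 1. Eliminates g2 stuck-at-0, g5 stuck-at-0.
Test 3 (P=0, Q=0): fault-free g1=1, g2=0, g3=1, g4=0, g5=0 → 0; observed 0. Eliminates g4 stuck-at-1.
Only g3 stuck-at-0 is consistent with every test.

g3 stuck-at-0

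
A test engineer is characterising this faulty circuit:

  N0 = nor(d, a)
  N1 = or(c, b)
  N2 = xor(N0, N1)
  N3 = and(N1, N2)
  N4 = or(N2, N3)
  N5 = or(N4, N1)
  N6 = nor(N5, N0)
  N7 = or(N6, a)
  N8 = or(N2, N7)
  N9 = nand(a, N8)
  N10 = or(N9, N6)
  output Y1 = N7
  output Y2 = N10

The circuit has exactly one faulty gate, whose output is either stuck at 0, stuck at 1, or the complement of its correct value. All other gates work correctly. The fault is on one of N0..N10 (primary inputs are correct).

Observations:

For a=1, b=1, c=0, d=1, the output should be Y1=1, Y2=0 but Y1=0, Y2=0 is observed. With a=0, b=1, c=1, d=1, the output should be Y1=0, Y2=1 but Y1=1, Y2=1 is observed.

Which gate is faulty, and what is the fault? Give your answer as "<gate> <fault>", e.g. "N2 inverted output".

N7 inverted output

Fault-free values for test 1 (a=1, b=1, c=0, d=1): N0=0, N1=1, N2=1, N3=1, N4=1, N5=1, N6=0, N7=1, N8=1, N9=0, N10=0, giving Y1=1, Y2=0. Observed Y1=0, Y2=0.
Test 1: faults giving observed Y1=0, Y2=0 are {N7 stuck-at-0, N7 inverted output}.
Test 2 (a=0, b=1, c=1, d=1): fault-free N0=0, N1=1, N2=1, N3=1, N4=1, N5=1, N6=0, N7=0, N8=1, N9=1, N10=1 → Y1=0, Y2=1; observed Y1=1, Y2=1. Eliminates N7 stuck-at-0.
Only N7 inverted output is consistent with every test.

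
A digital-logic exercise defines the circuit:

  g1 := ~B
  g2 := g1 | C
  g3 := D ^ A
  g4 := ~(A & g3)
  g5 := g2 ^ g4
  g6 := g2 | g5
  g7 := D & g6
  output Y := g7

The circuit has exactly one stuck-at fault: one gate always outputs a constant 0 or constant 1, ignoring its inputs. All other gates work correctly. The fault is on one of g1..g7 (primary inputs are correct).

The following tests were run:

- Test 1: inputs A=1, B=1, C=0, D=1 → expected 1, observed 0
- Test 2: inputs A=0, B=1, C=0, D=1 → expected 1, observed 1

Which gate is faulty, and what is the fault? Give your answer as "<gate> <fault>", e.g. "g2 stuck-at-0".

g3 stuck-at-1

Fault-free values for test 1 (A=1, B=1, C=0, D=1): g1=0, g2=0, g3=0, g4=1, g5=1, g6=1, g7=1, giving Y=1. Observed 0.
Test 1: faults giving observed 0 are {g3 stuck-at-1, g4 stuck-at-0, g5 stuck-at-0, g6 stuck-at-0, g7 stuck-at-0}.
Test 2 (A=0, B=1, C=0, D=1): fault-free g1=0, g2=0, g3=1, g4=1, g5=1, g6=1, g7=1 → 1; observed 1. Eliminates g4 stuck-at-0, g5 stuck-at-0, g6 stuck-at-0, g7 stuck-at-0.
Only g3 stuck-at-1 is consistent with every test.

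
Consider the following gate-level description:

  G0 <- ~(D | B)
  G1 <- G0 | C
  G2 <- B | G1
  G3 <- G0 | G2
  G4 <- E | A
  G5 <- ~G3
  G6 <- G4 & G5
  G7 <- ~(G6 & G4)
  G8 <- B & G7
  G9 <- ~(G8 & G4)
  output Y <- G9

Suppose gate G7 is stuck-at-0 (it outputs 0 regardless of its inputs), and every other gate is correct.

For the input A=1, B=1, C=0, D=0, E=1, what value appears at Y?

Propagate with G7 forced: G0=0, G1=0, G2=1, G3=1, G4=1, G5=0, G6=0, G7=0 [stuck-at-0], G8=0, G9=1.
So Y = 1. (Without the fault it would be 0.)

1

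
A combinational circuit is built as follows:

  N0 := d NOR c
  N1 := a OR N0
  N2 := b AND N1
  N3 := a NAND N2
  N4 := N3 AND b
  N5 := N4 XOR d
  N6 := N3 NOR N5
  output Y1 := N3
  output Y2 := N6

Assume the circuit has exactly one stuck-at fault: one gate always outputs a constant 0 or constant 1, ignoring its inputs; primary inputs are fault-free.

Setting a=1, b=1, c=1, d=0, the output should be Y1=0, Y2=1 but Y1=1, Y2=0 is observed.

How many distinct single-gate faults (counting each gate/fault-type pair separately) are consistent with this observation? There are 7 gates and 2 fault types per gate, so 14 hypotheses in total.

3

Fault-free: N0=0, N1=1, N2=1, N3=0, N4=0, N5=0, N6=1 → Y1=0, Y2=1. Observed Y1=1, Y2=0.
  N0 stuck-at-0: output Y1=0, Y2=1 ✗
  N0 stuck-at-1: output Y1=0, Y2=1 ✗
  N1 stuck-at-0: output Y1=1, Y2=0 ✓
  N1 stuck-at-1: output Y1=0, Y2=1 ✗
  N2 stuck-at-0: output Y1=1, Y2=0 ✓
  N2 stuck-at-1: output Y1=0, Y2=1 ✗
  N3 stuck-at-0: output Y1=0, Y2=1 ✗
  N3 stuck-at-1: output Y1=1, Y2=0 ✓
  N4 stuck-at-0: output Y1=0, Y2=1 ✗
  N4 stuck-at-1: output Y1=0, Y2=0 ✗
  N5 stuck-at-0: output Y1=0, Y2=1 ✗
  N5 stuck-at-1: output Y1=0, Y2=0 ✗
  N6 stuck-at-0: output Y1=0, Y2=0 ✗
  N6 stuck-at-1: output Y1=0, Y2=1 ✗
Consistent faults: {N1 stuck-at-0, N2 stuck-at-0, N3 stuck-at-1} — 3 in all.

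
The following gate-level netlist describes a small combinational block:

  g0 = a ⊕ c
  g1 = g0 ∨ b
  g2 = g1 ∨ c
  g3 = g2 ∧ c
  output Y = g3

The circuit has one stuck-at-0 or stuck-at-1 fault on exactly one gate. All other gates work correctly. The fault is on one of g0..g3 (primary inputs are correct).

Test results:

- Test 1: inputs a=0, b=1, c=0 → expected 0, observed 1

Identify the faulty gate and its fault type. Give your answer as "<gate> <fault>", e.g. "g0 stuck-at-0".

Fault-free values for test 1 (a=0, b=1, c=0): g0=0, g1=1, g2=1, g3=0, giving Y=0. Observed 1.
Test 1: faults giving observed 1 are {g3 stuck-at-1}.
Only g3 stuck-at-1 is consistent with every test.

g3 stuck-at-1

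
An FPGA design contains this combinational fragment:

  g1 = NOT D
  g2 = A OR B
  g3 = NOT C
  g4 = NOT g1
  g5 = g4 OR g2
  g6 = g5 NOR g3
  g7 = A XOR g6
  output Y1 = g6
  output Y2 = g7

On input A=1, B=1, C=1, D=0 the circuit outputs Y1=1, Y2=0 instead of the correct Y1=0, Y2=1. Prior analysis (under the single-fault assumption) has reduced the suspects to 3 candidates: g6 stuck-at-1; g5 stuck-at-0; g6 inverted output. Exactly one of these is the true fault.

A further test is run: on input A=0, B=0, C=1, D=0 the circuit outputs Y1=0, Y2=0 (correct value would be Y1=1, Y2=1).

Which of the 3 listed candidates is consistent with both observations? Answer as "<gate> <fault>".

Evaluate each candidate on input A=0, B=0, C=1, D=0:
  g6 stuck-at-1: g1=1, g2=0, g3=0, g4=0, g5=0, g6=1 [stuck-at-1], g7=1 → Y1=1, Y2=1 — eliminated
  g5 stuck-at-0: g1=1, g2=0, g3=0, g4=0, g5=0 [stuck-at-0], g6=1, g7=1 → Y1=1, Y2=1 — eliminated
  g6 inverted output: g1=1, g2=0, g3=0, g4=0, g5=0, g6=0 [inverted output], g7=0 → Y1=0, Y2=0 — matches
Only g6 inverted output reproduces the observed Y1=0, Y2=0.

g6 inverted output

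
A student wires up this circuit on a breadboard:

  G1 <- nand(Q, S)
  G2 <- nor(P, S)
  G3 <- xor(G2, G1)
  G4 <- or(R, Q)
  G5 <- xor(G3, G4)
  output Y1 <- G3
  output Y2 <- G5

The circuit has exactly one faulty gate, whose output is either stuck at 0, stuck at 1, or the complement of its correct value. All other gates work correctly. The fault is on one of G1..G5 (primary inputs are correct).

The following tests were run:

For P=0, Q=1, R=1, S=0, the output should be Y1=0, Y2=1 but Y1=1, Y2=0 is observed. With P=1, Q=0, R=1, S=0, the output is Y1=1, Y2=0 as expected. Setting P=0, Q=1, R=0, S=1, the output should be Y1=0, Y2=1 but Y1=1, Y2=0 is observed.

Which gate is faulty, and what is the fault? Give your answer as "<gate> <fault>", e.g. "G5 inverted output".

Fault-free values for test 1 (P=0, Q=1, R=1, S=0): G1=1, G2=1, G3=0, G4=1, G5=1, giving Y1=0, Y2=1. Observed Y1=1, Y2=0.
Test 1: faults giving observed Y1=1, Y2=0 are {G1 stuck-at-0, G1 inverted output, G2 stuck-at-0, G2 inverted output, G3 stuck-at-1, G3 inverted output}.
Test 2 (P=1, Q=0, R=1, S=0): fault-free G1=1, G2=0, G3=1, G4=1, G5=0 → Y1=1, Y2=0; observed Y1=1, Y2=0. Eliminates G1 stuck-at-0, G1 inverted output, G2 inverted output, G3 inverted output.
Test 3 (P=0, Q=1, R=0, S=1): fault-free G1=0, G2=0, G3=0, G4=1, G5=1 → Y1=0, Y2=1; observed Y1=1, Y2=0. Eliminates G2 stuck-at-0.
Only G3 stuck-at-1 is consistent with every test.

G3 stuck-at-1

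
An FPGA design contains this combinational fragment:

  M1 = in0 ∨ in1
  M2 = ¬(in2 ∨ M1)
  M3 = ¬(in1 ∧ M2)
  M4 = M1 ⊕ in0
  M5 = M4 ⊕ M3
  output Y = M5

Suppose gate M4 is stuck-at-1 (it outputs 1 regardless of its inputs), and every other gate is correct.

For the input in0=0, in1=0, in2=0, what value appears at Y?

0

Propagate with M4 forced: M1=0, M2=1, M3=1, M4=1 [stuck-at-1], M5=0.
So Y = 0. (Without the fault it would be 1.)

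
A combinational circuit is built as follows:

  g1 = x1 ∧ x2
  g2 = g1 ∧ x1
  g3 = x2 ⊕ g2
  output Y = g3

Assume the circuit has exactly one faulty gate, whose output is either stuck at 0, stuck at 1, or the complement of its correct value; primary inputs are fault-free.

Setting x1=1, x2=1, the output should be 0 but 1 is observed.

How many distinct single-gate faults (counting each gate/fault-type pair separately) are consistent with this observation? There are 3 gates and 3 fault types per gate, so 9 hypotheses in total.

6

Fault-free: g1=1, g2=1, g3=0 → 0. Observed 1.
  g1 stuck-at-0: output 1 ✓
  g1 stuck-at-1: output 0 ✗
  g1 inverted output: output 1 ✓
  g2 stuck-at-0: output 1 ✓
  g2 stuck-at-1: output 0 ✗
  g2 inverted output: output 1 ✓
  g3 stuck-at-0: output 0 ✗
  g3 stuck-at-1: output 1 ✓
  g3 inverted output: output 1 ✓
Consistent faults: {g1 stuck-at-0, g1 inverted output, g2 stuck-at-0, g2 inverted output, g3 stuck-at-1, g3 inverted output} — 6 in all.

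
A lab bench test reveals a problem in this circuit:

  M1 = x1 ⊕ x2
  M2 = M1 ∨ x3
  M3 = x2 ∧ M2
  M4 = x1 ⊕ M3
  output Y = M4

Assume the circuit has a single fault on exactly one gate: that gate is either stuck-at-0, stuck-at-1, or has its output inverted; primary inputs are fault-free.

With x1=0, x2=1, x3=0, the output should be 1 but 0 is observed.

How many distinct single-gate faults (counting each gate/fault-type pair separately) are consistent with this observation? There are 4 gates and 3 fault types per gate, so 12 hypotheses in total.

Fault-free: M1=1, M2=1, M3=1, M4=1 → 1. Observed 0.
  M1 stuck-at-0: output 0 ✓
  M1 stuck-at-1: output 1 ✗
  M1 inverted output: output 0 ✓
  M2 stuck-at-0: output 0 ✓
  M2 stuck-at-1: output 1 ✗
  M2 inverted output: output 0 ✓
  M3 stuck-at-0: output 0 ✓
  M3 stuck-at-1: output 1 ✗
  M3 inverted output: output 0 ✓
  M4 stuck-at-0: output 0 ✓
  M4 stuck-at-1: output 1 ✗
  M4 inverted output: output 0 ✓
Consistent faults: {M1 stuck-at-0, M1 inverted output, M2 stuck-at-0, M2 inverted output, M3 stuck-at-0, M3 inverted output, M4 stuck-at-0, M4 inverted output} — 8 in all.

8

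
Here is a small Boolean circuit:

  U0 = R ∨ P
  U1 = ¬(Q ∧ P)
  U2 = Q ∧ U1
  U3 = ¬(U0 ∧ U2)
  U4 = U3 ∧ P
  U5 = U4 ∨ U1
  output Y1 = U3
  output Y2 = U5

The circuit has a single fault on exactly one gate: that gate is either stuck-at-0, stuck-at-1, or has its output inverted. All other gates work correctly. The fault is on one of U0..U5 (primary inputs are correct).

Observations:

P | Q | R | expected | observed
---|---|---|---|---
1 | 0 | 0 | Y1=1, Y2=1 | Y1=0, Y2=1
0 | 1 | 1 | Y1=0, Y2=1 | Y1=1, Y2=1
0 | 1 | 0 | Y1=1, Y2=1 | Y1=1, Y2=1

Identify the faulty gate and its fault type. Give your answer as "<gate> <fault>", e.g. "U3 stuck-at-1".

Fault-free values for test 1 (P=1, Q=0, R=0): U0=1, U1=1, U2=0, U3=1, U4=1, U5=1, giving Y1=1, Y2=1. Observed Y1=0, Y2=1.
Test 1: faults giving observed Y1=0, Y2=1 are {U2 stuck-at-1, U2 inverted output, U3 stuck-at-0, U3 inverted output}.
Test 2 (P=0, Q=1, R=1): fault-free U0=1, U1=1, U2=1, U3=0, U4=0, U5=1 → Y1=0, Y2=1; observed Y1=1, Y2=1. Eliminates U2 stuck-at-1, U3 stuck-at-0.
Test 3 (P=0, Q=1, R=0): fault-free U0=0, U1=1, U2=1, U3=1, U4=0, U5=1 → Y1=1, Y2=1; observed Y1=1, Y2=1. Eliminates U3 inverted output.
Only U2 inverted output is consistent with every test.

U2 inverted output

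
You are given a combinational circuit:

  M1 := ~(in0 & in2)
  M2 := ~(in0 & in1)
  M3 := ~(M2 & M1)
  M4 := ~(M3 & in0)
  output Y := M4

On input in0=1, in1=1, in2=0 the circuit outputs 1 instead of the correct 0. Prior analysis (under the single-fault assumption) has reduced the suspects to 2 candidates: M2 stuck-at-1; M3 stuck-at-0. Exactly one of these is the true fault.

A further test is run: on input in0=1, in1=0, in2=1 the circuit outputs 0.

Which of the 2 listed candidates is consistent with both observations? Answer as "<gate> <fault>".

M2 stuck-at-1

Evaluate each candidate on input in0=1, in1=0, in2=1:
  M2 stuck-at-1: M1=0, M2=1 [stuck-at-1], M3=1, M4=0 → 0 — matches
  M3 stuck-at-0: M1=0, M2=1, M3=0 [stuck-at-0], M4=1 → 1 — eliminated
Only M2 stuck-at-1 reproduces the observed 0.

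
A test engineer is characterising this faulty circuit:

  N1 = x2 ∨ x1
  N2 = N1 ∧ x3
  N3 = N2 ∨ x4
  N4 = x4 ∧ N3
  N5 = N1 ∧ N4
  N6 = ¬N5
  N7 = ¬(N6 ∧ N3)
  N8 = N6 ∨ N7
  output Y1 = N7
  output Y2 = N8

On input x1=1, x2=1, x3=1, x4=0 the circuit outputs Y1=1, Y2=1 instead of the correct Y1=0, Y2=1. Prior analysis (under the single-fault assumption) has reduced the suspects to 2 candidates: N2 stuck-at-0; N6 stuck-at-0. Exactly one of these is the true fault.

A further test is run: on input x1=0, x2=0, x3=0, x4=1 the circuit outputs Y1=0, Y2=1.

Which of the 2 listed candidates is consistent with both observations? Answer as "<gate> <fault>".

N2 stuck-at-0

Evaluate each candidate on input x1=0, x2=0, x3=0, x4=1:
  N2 stuck-at-0: N1=0, N2=0 [stuck-at-0], N3=1, N4=1, N5=0, N6=1, N7=0, N8=1 → Y1=0, Y2=1 — matches
  N6 stuck-at-0: N1=0, N2=0, N3=1, N4=1, N5=0, N6=0 [stuck-at-0], N7=1, N8=1 → Y1=1, Y2=1 — eliminated
Only N2 stuck-at-0 reproduces the observed Y1=0, Y2=1.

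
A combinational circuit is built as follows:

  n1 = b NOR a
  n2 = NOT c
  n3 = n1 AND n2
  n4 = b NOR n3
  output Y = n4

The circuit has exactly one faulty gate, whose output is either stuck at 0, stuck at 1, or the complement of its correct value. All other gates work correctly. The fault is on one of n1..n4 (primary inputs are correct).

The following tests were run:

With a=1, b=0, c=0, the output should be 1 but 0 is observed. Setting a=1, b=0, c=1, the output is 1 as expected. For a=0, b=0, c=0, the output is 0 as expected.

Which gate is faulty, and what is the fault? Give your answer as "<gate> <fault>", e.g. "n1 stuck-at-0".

n1 stuck-at-1

Fault-free values for test 1 (a=1, b=0, c=0): n1=0, n2=1, n3=0, n4=1, giving Y=1. Observed 0.
Test 1: faults giving observed 0 are {n1 stuck-at-1, n1 inverted output, n3 stuck-at-1, n3 inverted output, n4 stuck-at-0, n4 inverted output}.
Test 2 (a=1, b=0, c=1): fault-free n1=0, n2=0, n3=0, n4=1 → 1; observed 1. Eliminates n3 stuck-at-1, n3 inverted output, n4 stuck-at-0, n4 inverted output.
Test 3 (a=0, b=0, c=0): fault-free n1=1, n2=1, n3=1, n4=0 → 0; observed 0. Eliminates n1 inverted output.
Only n1 stuck-at-1 is consistent with every test.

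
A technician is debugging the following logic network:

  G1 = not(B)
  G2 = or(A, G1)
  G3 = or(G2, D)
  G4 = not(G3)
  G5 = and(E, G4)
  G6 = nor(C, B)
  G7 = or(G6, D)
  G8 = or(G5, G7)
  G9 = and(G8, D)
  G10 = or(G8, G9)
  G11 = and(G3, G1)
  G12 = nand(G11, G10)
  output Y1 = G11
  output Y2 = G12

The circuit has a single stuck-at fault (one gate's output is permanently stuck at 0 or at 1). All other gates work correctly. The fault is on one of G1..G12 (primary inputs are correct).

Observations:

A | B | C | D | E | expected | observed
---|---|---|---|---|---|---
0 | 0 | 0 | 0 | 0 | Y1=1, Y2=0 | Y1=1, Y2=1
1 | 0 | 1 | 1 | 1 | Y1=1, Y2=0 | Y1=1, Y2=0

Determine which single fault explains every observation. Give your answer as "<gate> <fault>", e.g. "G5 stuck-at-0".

G6 stuck-at-0

Fault-free values for test 1 (A=0, B=0, C=0, D=0, E=0): G1=1, G2=1, G3=1, G4=0, G5=0, G6=1, G7=1, G8=1, G9=0, G10=1, G11=1, G12=0, giving Y1=1, Y2=0. Observed Y1=1, Y2=1.
Test 1: faults giving observed Y1=1, Y2=1 are {G6 stuck-at-0, G7 stuck-at-0, G8 stuck-at-0, G10 stuck-at-0, G12 stuck-at-1}.
Test 2 (A=1, B=0, C=1, D=1, E=1): fault-free G1=1, G2=1, G3=1, G4=0, G5=0, G6=0, G7=1, G8=1, G9=1, G10=1, G11=1, G12=0 → Y1=1, Y2=0; observed Y1=1, Y2=0. Eliminates G7 stuck-at-0, G8 stuck-at-0, G10 stuck-at-0, G12 stuck-at-1.
Only G6 stuck-at-0 is consistent with every test.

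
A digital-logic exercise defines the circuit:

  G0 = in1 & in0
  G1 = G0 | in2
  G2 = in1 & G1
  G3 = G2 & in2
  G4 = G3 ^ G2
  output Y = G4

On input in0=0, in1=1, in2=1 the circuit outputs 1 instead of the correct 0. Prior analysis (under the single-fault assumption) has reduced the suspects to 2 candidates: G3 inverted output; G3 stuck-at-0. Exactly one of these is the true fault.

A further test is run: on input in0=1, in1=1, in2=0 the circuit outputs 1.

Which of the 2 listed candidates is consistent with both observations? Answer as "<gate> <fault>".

G3 stuck-at-0

Evaluate each candidate on input in0=1, in1=1, in2=0:
  G3 inverted output: G0=1, G1=1, G2=1, G3=1 [inverted output], G4=0 → 0 — eliminated
  G3 stuck-at-0: G0=1, G1=1, G2=1, G3=0 [stuck-at-0], G4=1 → 1 — matches
Only G3 stuck-at-0 reproduces the observed 1.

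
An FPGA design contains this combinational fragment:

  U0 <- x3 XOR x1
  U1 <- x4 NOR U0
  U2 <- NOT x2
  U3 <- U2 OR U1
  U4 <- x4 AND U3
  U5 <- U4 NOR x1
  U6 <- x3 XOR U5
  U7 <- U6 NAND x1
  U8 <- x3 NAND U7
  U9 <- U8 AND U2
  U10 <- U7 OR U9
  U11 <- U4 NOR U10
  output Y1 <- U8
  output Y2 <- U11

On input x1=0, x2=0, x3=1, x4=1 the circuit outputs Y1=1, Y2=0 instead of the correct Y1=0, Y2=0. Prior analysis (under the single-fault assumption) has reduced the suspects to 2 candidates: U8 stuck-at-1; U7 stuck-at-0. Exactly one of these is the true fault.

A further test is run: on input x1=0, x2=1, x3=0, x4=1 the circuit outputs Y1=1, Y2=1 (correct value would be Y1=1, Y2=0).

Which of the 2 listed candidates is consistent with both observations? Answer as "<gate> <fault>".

Evaluate each candidate on input x1=0, x2=1, x3=0, x4=1:
  U8 stuck-at-1: U0=0, U1=0, U2=0, U3=0, U4=0, U5=1, U6=1, U7=1, U8=1 [stuck-at-1], U9=0, U10=1, U11=0 → Y1=1, Y2=0 — eliminated
  U7 stuck-at-0: U0=0, U1=0, U2=0, U3=0, U4=0, U5=1, U6=1, U7=0 [stuck-at-0], U8=1, U9=0, U10=0, U11=1 → Y1=1, Y2=1 — matches
Only U7 stuck-at-0 reproduces the observed Y1=1, Y2=1.

U7 stuck-at-0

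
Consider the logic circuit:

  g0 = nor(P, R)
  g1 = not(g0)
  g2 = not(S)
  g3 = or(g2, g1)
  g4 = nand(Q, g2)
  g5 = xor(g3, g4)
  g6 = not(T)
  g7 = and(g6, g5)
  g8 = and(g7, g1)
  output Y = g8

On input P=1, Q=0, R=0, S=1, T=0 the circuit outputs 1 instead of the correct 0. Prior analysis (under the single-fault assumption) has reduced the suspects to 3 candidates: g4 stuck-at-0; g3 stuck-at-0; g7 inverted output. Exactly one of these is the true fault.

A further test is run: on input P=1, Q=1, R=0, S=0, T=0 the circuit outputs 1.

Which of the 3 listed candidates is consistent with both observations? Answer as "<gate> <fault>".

g4 stuck-at-0

Evaluate each candidate on input P=1, Q=1, R=0, S=0, T=0:
  g4 stuck-at-0: g0=0, g1=1, g2=1, g3=1, g4=0 [stuck-at-0], g5=1, g6=1, g7=1, g8=1 → 1 — matches
  g3 stuck-at-0: g0=0, g1=1, g2=1, g3=0 [stuck-at-0], g4=0, g5=0, g6=1, g7=0, g8=0 → 0 — eliminated
  g7 inverted output: g0=0, g1=1, g2=1, g3=1, g4=0, g5=1, g6=1, g7=0 [inverted output], g8=0 → 0 — eliminated
Only g4 stuck-at-0 reproduces the observed 1.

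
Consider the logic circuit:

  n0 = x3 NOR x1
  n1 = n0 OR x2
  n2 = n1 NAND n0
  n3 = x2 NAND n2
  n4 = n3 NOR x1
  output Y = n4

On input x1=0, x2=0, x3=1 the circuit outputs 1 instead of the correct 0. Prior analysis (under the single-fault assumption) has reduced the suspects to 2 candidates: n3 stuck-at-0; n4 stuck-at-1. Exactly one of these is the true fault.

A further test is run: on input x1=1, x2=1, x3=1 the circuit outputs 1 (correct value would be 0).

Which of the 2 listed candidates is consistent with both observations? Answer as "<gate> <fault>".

Evaluate each candidate on input x1=1, x2=1, x3=1:
  n3 stuck-at-0: n0=0, n1=1, n2=1, n3=0 [stuck-at-0], n4=0 → 0 — eliminated
  n4 stuck-at-1: n0=0, n1=1, n2=1, n3=0, n4=1 [stuck-at-1] → 1 — matches
Only n4 stuck-at-1 reproduces the observed 1.

n4 stuck-at-1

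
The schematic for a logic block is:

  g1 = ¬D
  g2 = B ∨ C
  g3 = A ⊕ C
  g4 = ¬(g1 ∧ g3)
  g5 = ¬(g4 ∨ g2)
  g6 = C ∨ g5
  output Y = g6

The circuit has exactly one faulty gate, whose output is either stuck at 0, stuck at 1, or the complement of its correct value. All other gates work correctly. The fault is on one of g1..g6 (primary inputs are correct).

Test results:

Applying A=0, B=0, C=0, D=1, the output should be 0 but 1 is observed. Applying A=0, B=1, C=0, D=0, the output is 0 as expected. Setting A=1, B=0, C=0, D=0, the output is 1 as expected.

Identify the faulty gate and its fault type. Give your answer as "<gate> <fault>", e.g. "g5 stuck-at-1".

g4 stuck-at-0

Fault-free values for test 1 (A=0, B=0, C=0, D=1): g1=0, g2=0, g3=0, g4=1, g5=0, g6=0, giving Y=0. Observed 1.
Test 1: faults giving observed 1 are {g4 stuck-at-0, g4 inverted output, g5 stuck-at-1, g5 inverted output, g6 stuck-at-1, g6 inverted output}.
Test 2 (A=0, B=1, C=0, D=0): fault-free g1=1, g2=1, g3=0, g4=1, g5=0, g6=0 → 0; observed 0. Eliminates g5 stuck-at-1, g5 inverted output, g6 stuck-at-1, g6 inverted output.
Test 3 (A=1, B=0, C=0, D=0): fault-free g1=1, g2=0, g3=1, g4=0, g5=1, g6=1 → 1; observed 1. Eliminates g4 inverted output.
Only g4 stuck-at-0 is consistent with every test.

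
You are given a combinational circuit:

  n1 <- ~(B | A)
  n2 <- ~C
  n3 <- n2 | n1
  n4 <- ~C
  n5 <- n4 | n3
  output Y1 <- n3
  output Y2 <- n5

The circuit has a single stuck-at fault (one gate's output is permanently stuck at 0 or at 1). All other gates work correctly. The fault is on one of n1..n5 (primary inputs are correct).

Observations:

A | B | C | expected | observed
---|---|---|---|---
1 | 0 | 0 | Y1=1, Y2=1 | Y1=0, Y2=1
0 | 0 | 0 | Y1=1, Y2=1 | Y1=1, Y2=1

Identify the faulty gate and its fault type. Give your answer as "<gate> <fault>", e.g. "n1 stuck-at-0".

n2 stuck-at-0

Fault-free values for test 1 (A=1, B=0, C=0): n1=0, n2=1, n3=1, n4=1, n5=1, giving Y1=1, Y2=1. Observed Y1=0, Y2=1.
Test 1: faults giving observed Y1=0, Y2=1 are {n2 stuck-at-0, n3 stuck-at-0}.
Test 2 (A=0, B=0, C=0): fault-free n1=1, n2=1, n3=1, n4=1, n5=1 → Y1=1, Y2=1; observed Y1=1, Y2=1. Eliminates n3 stuck-at-0.
Only n2 stuck-at-0 is consistent with every test.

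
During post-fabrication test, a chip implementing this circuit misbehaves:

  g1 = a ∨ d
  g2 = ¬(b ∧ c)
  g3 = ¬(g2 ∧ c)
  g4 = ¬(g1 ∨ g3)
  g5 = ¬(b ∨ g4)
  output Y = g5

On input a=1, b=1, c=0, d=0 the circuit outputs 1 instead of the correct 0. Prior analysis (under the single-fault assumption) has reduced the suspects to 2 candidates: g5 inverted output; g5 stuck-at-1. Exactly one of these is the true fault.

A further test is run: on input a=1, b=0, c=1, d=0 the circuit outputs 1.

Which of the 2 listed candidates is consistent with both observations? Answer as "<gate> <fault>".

Evaluate each candidate on input a=1, b=0, c=1, d=0:
  g5 inverted output: g1=1, g2=1, g3=0, g4=0, g5=0 [inverted output] → 0 — eliminated
  g5 stuck-at-1: g1=1, g2=1, g3=0, g4=0, g5=1 [stuck-at-1] → 1 — matches
Only g5 stuck-at-1 reproduces the observed 1.

g5 stuck-at-1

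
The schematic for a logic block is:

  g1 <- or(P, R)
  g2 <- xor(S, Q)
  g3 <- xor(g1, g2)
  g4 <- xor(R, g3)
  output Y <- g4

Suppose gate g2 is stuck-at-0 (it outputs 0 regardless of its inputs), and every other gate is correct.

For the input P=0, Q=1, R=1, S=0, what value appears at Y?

Propagate with g2 forced: g1=1, g2=0 [stuck-at-0], g3=1, g4=0.
So Y = 0. (Without the fault it would be 1.)

0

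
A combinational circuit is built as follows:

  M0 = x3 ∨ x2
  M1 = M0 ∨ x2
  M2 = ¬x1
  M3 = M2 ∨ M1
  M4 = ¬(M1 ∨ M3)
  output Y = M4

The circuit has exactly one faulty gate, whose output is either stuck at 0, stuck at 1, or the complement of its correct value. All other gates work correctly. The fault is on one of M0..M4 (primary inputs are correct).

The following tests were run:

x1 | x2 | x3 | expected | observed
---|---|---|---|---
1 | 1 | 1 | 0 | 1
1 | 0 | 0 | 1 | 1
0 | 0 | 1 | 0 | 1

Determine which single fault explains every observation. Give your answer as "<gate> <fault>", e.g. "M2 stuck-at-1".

Fault-free values for test 1 (x1=1, x2=1, x3=1): M0=1, M1=1, M2=0, M3=1, M4=0, giving Y=0. Observed 1.
Test 1: faults giving observed 1 are {M1 stuck-at-0, M1 inverted output, M4 stuck-at-1, M4 inverted output}.
Test 2 (x1=1, x2=0, x3=0): fault-free M0=0, M1=0, M2=0, M3=0, M4=1 → 1; observed 1. Eliminates M1 inverted output, M4 inverted output.
Test 3 (x1=0, x2=0, x3=1): fault-free M0=1, M1=1, M2=1, M3=1, M4=0 → 0; observed 1. Eliminates M1 stuck-at-0.
Only M4 stuck-at-1 is consistent with every test.

M4 stuck-at-1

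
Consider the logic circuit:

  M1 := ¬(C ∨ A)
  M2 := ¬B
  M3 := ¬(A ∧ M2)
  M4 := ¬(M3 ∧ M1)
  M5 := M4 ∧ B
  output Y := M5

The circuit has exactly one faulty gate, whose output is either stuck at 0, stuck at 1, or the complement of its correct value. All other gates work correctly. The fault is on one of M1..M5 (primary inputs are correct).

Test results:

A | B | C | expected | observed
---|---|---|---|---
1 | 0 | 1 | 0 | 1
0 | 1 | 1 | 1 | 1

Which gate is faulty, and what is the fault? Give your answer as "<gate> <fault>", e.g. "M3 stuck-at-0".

Fault-free values for test 1 (A=1, B=0, C=1): M1=0, M2=1, M3=0, M4=1, M5=0, giving Y=0. Observed 1.
Test 1: faults giving observed 1 are {M5 stuck-at-1, M5 inverted output}.
Test 2 (A=0, B=1, C=1): fault-free M1=0, M2=0, M3=1, M4=1, M5=1 → 1; observed 1. Eliminates M5 inverted output.
Only M5 stuck-at-1 is consistent with every test.

M5 stuck-at-1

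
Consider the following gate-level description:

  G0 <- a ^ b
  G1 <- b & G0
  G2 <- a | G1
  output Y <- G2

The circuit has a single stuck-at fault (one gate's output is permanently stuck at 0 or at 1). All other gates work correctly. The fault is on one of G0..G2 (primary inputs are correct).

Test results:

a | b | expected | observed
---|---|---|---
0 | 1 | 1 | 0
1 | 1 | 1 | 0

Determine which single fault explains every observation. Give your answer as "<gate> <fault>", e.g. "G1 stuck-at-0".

Fault-free values for test 1 (a=0, b=1): G0=1, G1=1, G2=1, giving Y=1. Observed 0.
Test 1: faults giving observed 0 are {G0 stuck-at-0, G1 stuck-at-0, G2 stuck-at-0}.
Test 2 (a=1, b=1): fault-free G0=0, G1=0, G2=1 → 1; observed 0. Eliminates G0 stuck-at-0, G1 stuck-at-0.
Only G2 stuck-at-0 is consistent with every test.

G2 stuck-at-0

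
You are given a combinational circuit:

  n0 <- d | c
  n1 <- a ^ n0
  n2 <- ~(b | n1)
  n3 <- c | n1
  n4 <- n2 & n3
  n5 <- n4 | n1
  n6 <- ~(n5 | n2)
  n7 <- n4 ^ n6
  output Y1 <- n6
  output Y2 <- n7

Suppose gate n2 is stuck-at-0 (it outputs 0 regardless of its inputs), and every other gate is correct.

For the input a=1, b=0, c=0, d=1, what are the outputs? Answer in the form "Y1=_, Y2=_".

Y1=1, Y2=1

Propagate with n2 forced: n0=1, n1=0, n2=0 [stuck-at-0], n3=0, n4=0, n5=0, n6=1, n7=1.
So the outputs are Y1=1, Y2=1. (Without the fault they would be Y1=0, Y2=0.)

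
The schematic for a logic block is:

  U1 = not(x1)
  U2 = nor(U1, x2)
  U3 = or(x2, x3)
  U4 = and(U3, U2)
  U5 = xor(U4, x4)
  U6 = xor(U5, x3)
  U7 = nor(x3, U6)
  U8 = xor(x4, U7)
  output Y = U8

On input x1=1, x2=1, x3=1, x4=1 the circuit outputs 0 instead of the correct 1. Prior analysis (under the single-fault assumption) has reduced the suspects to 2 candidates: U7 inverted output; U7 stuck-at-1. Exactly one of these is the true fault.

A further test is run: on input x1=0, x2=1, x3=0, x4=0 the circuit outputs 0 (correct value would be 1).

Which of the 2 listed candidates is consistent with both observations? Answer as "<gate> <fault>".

U7 inverted output

Evaluate each candidate on input x1=0, x2=1, x3=0, x4=0:
  U7 inverted output: U1=1, U2=0, U3=1, U4=0, U5=0, U6=0, U7=0 [inverted output], U8=0 → 0 — matches
  U7 stuck-at-1: U1=1, U2=0, U3=1, U4=0, U5=0, U6=0, U7=1 [stuck-at-1], U8=1 → 1 — eliminated
Only U7 inverted output reproduces the observed 0.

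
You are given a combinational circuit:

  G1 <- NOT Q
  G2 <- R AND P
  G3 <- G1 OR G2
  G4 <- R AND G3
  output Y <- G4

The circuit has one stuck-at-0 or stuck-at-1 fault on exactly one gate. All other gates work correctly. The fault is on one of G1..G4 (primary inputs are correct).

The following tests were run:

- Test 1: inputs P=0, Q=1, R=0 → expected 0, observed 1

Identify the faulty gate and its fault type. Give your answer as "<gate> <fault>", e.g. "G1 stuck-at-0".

Fault-free values for test 1 (P=0, Q=1, R=0): G1=0, G2=0, G3=0, G4=0, giving Y=0. Observed 1.
Test 1: faults giving observed 1 are {G4 stuck-at-1}.
Only G4 stuck-at-1 is consistent with every test.

G4 stuck-at-1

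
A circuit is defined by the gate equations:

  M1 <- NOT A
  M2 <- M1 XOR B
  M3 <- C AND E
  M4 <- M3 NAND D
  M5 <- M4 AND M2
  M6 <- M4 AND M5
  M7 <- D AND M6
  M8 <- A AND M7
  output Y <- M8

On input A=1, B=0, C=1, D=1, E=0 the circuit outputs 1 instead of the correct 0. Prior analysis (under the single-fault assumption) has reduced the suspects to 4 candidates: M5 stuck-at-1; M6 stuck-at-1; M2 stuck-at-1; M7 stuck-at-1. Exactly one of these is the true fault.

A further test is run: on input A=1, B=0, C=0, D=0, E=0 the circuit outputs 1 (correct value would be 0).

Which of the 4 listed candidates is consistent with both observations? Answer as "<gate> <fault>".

Evaluate each candidate on input A=1, B=0, C=0, D=0, E=0:
  M5 stuck-at-1: M1=0, M2=0, M3=0, M4=1, M5=1 [stuck-at-1], M6=1, M7=0, M8=0 → 0 — eliminated
  M6 stuck-at-1: M1=0, M2=0, M3=0, M4=1, M5=0, M6=1 [stuck-at-1], M7=0, M8=0 → 0 — eliminated
  M2 stuck-at-1: M1=0, M2=1 [stuck-at-1], M3=0, M4=1, M5=1, M6=1, M7=0, M8=0 → 0 — eliminated
  M7 stuck-at-1: M1=0, M2=0, M3=0, M4=1, M5=0, M6=0, M7=1 [stuck-at-1], M8=1 → 1 — matches
Only M7 stuck-at-1 reproduces the observed 1.

M7 stuck-at-1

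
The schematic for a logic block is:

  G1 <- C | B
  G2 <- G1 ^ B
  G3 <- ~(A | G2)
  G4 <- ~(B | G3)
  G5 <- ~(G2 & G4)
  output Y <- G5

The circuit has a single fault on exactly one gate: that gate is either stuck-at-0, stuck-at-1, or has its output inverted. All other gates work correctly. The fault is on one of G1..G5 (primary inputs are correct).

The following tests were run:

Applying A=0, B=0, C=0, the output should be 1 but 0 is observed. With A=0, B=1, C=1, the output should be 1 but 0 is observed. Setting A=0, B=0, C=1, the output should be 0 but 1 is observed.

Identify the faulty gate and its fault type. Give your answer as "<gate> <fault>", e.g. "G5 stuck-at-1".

G5 inverted output

Fault-free values for test 1 (A=0, B=0, C=0): G1=0, G2=0, G3=1, G4=0, G5=1, giving Y=1. Observed 0.
Test 1: faults giving observed 0 are {G1 stuck-at-1, G1 inverted output, G2 stuck-at-1, G2 inverted output, G5 stuck-at-0, G5 inverted output}.
Test 2 (A=0, B=1, C=1): fault-free G1=1, G2=0, G3=1, G4=0, G5=1 → 1; observed 0. Eliminates G1 stuck-at-1, G1 inverted output, G2 stuck-at-1, G2 inverted output.
Test 3 (A=0, B=0, C=1): fault-free G1=1, G2=1, G3=0, G4=1, G5=0 → 0; observed 1. Eliminates G5 stuck-at-0.
Only G5 inverted output is consistent with every test.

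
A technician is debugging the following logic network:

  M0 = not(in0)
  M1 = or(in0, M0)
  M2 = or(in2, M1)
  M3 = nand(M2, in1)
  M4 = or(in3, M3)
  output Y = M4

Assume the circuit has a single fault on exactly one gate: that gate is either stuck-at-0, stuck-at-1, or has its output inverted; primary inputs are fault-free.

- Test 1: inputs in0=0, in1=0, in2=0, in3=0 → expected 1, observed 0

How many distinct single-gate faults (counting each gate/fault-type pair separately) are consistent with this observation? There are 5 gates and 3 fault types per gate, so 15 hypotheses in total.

4

Fault-free: M0=1, M1=1, M2=1, M3=1, M4=1 → 1. Observed 0.
  M0: none of the 3 fault types match ✗
  M1: none of the 3 fault types match ✗
  M2: none of the 3 fault types match ✗
  M3: stuck-at-0, inverted output ✓; others ✗
  M4: stuck-at-0, inverted output ✓; others ✗
Consistent faults: {M3 stuck-at-0, M3 inverted output, M4 stuck-at-0, M4 inverted output} — 4 in all.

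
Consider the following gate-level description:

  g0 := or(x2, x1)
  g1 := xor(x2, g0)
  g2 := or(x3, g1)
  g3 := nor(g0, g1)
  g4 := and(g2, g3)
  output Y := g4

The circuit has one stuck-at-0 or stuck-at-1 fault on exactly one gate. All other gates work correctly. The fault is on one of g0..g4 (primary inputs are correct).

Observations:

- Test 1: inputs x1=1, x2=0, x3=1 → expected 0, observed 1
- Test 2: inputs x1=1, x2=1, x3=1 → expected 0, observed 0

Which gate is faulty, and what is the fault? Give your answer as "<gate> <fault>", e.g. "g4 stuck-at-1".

g0 stuck-at-0

Fault-free values for test 1 (x1=1, x2=0, x3=1): g0=1, g1=1, g2=1, g3=0, g4=0, giving Y=0. Observed 1.
Test 1: faults giving observed 1 are {g0 stuck-at-0, g3 stuck-at-1, g4 stuck-at-1}.
Test 2 (x1=1, x2=1, x3=1): fault-free g0=1, g1=0, g2=1, g3=0, g4=0 → 0; observed 0. Eliminates g3 stuck-at-1, g4 stuck-at-1.
Only g0 stuck-at-0 is consistent with every test.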